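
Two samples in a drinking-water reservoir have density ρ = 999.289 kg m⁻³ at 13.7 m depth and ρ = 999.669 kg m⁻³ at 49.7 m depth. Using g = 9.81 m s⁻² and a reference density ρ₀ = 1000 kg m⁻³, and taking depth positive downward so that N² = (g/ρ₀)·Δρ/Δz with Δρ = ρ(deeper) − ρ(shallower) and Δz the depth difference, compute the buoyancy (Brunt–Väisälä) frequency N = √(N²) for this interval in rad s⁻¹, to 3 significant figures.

Δρ = 999.669 − 999.289 = 0.380 kg m⁻³ over Δz = 49.7 − 13.7 = 36 m.
N² = (9.81/1000) × (0.380/36) = 1.0355 × 10⁻⁴ s⁻².
N = √(1.0355 × 10⁻⁴) = 0.010176 rad s⁻¹ ≈ 0.0102 rad s⁻¹.

0.0102 rad s⁻¹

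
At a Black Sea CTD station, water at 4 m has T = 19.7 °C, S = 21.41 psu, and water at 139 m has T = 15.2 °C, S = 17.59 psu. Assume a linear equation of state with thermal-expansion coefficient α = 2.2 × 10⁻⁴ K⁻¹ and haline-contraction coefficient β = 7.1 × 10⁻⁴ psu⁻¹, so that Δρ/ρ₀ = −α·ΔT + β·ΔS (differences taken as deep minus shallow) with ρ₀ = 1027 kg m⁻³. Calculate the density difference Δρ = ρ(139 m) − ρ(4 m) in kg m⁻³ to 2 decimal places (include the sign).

-1.77 kg m⁻³

ΔT = -4.5 K, ΔS = -3.82 psu (deep − shallow).
Δρ/ρ₀ = −(2.2 × 10⁻⁴)(-4.5) + (7.1 × 10⁻⁴)(-3.82) = -1.7222 × 10⁻³.
Δρ = 1027 × (-1.7222 × 10⁻³) = -1.77 kg m⁻³.
Negative Δρ: lighter below, statically unstable.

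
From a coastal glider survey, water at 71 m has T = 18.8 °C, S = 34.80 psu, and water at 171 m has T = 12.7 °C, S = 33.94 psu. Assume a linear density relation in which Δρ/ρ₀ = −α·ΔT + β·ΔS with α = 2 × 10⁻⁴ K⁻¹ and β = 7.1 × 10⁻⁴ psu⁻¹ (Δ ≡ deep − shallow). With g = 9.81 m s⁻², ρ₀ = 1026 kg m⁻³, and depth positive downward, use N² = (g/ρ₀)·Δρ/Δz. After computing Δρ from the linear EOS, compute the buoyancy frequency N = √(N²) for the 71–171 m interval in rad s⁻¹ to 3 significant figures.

ΔT = -6.1 K, ΔS = -0.86 psu (deep − shallow).
Δρ/ρ₀ = −αΔT + βΔS = 1.22 × 10⁻³ − 6.106 × 10⁻⁴ = 6.094 × 10⁻⁴, so Δρ ≈ 0.6252 kg m⁻³.
N² = (g/ρ₀)·Δρ/Δz = g·(Δρ/ρ₀)/Δz = 9.81 × 6.094 × 10⁻⁴ / 100 = 5.9782 × 10⁻⁵ s⁻².
N = √(5.9782 × 10⁻⁵) = 7.7319 × 10⁻³ rad s⁻¹ ≈ 7.73 × 10⁻³ rad s⁻¹.

7.73 × 10⁻³ rad s⁻¹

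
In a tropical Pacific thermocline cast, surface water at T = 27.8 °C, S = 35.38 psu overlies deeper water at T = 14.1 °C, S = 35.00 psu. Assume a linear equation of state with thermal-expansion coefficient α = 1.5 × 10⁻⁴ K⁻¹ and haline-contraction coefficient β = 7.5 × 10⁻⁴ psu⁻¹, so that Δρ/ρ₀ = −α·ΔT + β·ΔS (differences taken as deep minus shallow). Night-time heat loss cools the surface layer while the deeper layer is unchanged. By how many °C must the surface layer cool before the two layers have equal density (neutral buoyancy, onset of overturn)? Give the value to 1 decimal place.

Neutral buoyancy requires Δρ = 0, i.e. −α(T_deep − T_surf′) + β(S_deep − S_surf) = 0.
T_surf′ = T_deep − (β/α)·ΔS = 14.1 − (7.5 × 10⁻⁴/1.5 × 10⁻⁴)·(-0.38) = 16.000 °C.
Cooling required: 27.8 − (16.000) = 11.800 °C.

11.8 °C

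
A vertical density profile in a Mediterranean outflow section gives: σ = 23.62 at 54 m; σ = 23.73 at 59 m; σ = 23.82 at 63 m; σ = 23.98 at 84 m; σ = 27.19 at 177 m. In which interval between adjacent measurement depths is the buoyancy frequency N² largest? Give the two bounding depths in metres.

84–177 m

Compute the density gradient over each adjacent pair:
  54–59 m: Δρ/Δz = 0.11/5 = 0.022 kg m⁻⁴
  59–63 m: Δρ/Δz = 0.09/4 = 0.022 kg m⁻⁴
  63–84 m: Δρ/Δz = 0.16/21 = 7.6 × 10⁻³ kg m⁻⁴
  84–177 m: Δρ/Δz = 3.21/93 = 0.035 kg m⁻⁴
The largest gradient is in the 84–177 m interval — the pycnocline.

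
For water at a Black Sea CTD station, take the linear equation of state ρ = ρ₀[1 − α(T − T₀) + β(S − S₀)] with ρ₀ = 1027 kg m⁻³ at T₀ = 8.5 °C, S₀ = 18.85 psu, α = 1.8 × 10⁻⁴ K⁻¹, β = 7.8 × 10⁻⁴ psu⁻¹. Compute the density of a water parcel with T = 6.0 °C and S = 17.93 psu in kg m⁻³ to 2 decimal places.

1026.73 kg m⁻³

T − T₀ = -2.5 K, S − S₀ = -0.92 psu.
Bracket = 1 − α·(-2.5) + β·(-0.92) = 1 + (-2.676 × 10⁻⁴) = 0.9997324.
ρ = 1027 × 0.9997324 = 1026.73 kg m⁻³.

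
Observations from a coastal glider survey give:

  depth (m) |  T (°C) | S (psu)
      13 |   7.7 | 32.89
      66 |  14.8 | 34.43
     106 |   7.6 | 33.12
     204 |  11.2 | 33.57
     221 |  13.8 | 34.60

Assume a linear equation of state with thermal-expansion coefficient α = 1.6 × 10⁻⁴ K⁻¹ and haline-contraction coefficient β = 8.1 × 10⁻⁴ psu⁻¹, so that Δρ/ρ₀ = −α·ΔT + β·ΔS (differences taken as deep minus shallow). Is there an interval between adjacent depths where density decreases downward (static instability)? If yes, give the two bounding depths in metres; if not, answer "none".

Evaluate Δρ/ρ₀ = −αΔT + βΔS across each adjacent pair:
  13–66 m: −αΔT+βΔS = −(1.6 × 10⁻⁴)(+7.1)+(8.1 × 10⁻⁴)(+1.54) = 1.1 × 10⁻⁴ → stable
  66–106 m: −αΔT+βΔS = −(1.6 × 10⁻⁴)(-7.2)+(8.1 × 10⁻⁴)(-1.31) = 9.1 × 10⁻⁵ → stable
  106–204 m: −αΔT+βΔS = −(1.6 × 10⁻⁴)(+3.6)+(8.1 × 10⁻⁴)(+0.45) = -2.1 × 10⁻⁴ → UNSTABLE
  204–221 m: −αΔT+βΔS = −(1.6 × 10⁻⁴)(+2.6)+(8.1 × 10⁻⁴)(+1.03) = 4.2 × 10⁻⁴ → stable
The 106–204 m interval has Δρ < 0: lighter water underlies denser water.

106–204 m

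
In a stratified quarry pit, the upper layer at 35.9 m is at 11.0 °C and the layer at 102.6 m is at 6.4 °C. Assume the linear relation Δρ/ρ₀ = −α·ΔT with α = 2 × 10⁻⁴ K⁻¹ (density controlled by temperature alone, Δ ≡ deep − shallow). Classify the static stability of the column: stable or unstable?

stable

ΔT = 6.4 − 11.0 = -4.6 K, so Δρ/ρ₀ = −αΔT = 9.20 × 10⁻⁴.
Δρ/ρ₀ > 0, so Δρ > 0: deeper water is denser → statically stable.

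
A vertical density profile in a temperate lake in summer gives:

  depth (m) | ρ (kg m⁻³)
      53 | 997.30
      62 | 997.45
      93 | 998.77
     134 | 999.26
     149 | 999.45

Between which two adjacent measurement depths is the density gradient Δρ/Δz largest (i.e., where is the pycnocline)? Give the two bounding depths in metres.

Compute the density gradient over each adjacent pair:
  53–62 m: Δρ/Δz = 0.15/9 = 0.017 kg m⁻⁴
  62–93 m: Δρ/Δz = 1.32/31 = 0.043 kg m⁻⁴
  93–134 m: Δρ/Δz = 0.49/41 = 0.012 kg m⁻⁴
  134–149 m: Δρ/Δz = 0.19/15 = 0.013 kg m⁻⁴
The largest gradient is in the 62–93 m interval — the pycnocline.

62–93 m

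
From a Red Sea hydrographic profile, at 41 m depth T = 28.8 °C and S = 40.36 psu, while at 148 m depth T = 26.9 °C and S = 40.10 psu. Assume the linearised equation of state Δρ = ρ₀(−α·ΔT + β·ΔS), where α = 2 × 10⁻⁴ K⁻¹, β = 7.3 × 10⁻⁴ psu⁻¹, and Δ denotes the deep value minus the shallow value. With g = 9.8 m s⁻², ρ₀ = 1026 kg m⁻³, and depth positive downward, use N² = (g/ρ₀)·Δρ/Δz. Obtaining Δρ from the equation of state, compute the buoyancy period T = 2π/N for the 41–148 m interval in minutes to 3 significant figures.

25.1 min

ΔT = -1.9 K, ΔS = -0.26 psu (deep − shallow).
Δρ/ρ₀ = −αΔT + βΔS = 3.80 × 10⁻⁴ − 1.898 × 10⁻⁴ = 1.902 × 10⁻⁴, so Δρ ≈ 0.1951 kg m⁻³.
N² = (g/ρ₀)·Δρ/Δz = g·(Δρ/ρ₀)/Δz = 9.8 × 1.902 × 10⁻⁴ / 107 = 1.7420 × 10⁻⁵ s⁻².
N = √(1.7420 × 10⁻⁵) = 4.1737 × 10⁻³ rad s⁻¹ → T = 2π/N = 1.5054 × 10³ s = 25.090 min ≈ 25.1 min.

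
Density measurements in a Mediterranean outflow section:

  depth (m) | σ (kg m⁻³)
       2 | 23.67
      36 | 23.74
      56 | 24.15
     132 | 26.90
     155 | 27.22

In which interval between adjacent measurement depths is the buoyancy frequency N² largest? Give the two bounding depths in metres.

56–132 m

Compute the density gradient over each adjacent pair:
  2–36 m: Δρ/Δz = 0.07/34 = 2.1 × 10⁻³ kg m⁻⁴
  36–56 m: Δρ/Δz = 0.41/20 = 0.020 kg m⁻⁴
  56–132 m: Δρ/Δz = 2.75/76 = 0.036 kg m⁻⁴
  132–155 m: Δρ/Δz = 0.32/23 = 0.014 kg m⁻⁴
The largest gradient is in the 56–132 m interval — the pycnocline.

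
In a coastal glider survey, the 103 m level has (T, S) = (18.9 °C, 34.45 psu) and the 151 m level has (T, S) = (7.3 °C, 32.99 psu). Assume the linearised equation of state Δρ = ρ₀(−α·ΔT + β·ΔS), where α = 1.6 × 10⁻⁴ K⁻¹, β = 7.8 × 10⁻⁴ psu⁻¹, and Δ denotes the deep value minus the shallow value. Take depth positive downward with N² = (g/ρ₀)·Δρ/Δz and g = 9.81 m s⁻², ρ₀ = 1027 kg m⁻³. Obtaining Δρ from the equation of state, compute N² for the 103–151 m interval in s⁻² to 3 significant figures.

ΔT = -11.6 K, ΔS = -1.46 psu (deep − shallow).
Δρ/ρ₀ = −αΔT + βΔS = 1.856 × 10⁻³ − 1.1388 × 10⁻³ = 7.172 × 10⁻⁴, so Δρ ≈ 0.7366 kg m⁻³.
N² = (g/ρ₀)·Δρ/Δz = g·(Δρ/ρ₀)/Δz = 9.81 × 7.172 × 10⁻⁴ / 48 = 1.4658 × 10⁻⁴ s⁻² ≈ 1.47 × 10⁻⁴ s⁻².

1.47 × 10⁻⁴ s⁻²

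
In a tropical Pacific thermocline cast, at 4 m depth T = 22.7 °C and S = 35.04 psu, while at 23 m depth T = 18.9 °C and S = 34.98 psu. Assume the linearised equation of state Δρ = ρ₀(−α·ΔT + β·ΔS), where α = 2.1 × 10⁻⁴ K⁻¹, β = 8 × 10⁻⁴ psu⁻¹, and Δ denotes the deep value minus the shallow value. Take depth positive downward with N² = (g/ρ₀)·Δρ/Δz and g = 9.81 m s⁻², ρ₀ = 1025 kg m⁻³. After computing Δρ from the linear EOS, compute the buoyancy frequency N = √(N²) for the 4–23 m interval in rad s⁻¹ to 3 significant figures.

0.0197 rad s⁻¹

ΔT = -3.8 K, ΔS = -0.06 psu (deep − shallow).
Δρ/ρ₀ = −αΔT + βΔS = 7.98 × 10⁻⁴ − 4.80 × 10⁻⁵ = 7.50 × 10⁻⁴, so Δρ ≈ 0.7688 kg m⁻³.
N² = (g/ρ₀)·Δρ/Δz = g·(Δρ/ρ₀)/Δz = 9.81 × 7.50 × 10⁻⁴ / 19 = 3.8724 × 10⁻⁴ s⁻².
N = √(3.8724 × 10⁻⁴) = 0.019678 rad s⁻¹ ≈ 0.0197 rad s⁻¹.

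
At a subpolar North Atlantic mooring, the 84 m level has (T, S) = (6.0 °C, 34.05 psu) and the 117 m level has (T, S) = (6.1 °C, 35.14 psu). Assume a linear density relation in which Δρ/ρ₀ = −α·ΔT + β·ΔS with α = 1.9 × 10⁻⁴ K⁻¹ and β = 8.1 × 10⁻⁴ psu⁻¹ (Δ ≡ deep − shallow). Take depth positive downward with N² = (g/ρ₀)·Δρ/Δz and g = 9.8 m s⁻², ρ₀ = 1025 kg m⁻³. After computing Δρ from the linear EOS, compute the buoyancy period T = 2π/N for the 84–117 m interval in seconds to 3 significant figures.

ΔT = +0.1 K, ΔS = +1.09 psu (deep − shallow).
Δρ/ρ₀ = −αΔT + βΔS = -1.90 × 10⁻⁵ + 8.829 × 10⁻⁴ = 8.639 × 10⁻⁴, so Δρ ≈ 0.8855 kg m⁻³.
N² = (g/ρ₀)·Δρ/Δz = g·(Δρ/ρ₀)/Δz = 9.8 × 8.639 × 10⁻⁴ / 33 = 2.5655 × 10⁻⁴ s⁻².
N = √(2.5655 × 10⁻⁴) = 0.016017 rad s⁻¹ → T = 2π/N = 392.28 s ≈ 392 s.

392 s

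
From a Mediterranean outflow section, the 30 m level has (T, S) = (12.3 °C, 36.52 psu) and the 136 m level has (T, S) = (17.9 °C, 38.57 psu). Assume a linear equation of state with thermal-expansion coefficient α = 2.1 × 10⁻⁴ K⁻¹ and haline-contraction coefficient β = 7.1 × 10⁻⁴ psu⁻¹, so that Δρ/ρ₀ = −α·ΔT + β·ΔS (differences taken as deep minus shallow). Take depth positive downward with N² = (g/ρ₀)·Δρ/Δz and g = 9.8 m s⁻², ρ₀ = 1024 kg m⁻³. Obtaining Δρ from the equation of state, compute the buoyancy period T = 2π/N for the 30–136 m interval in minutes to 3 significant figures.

ΔT = +5.6 K, ΔS = +2.05 psu (deep − shallow).
Δρ/ρ₀ = −αΔT + βΔS = -1.176 × 10⁻³ + 1.4555 × 10⁻³ = 2.795 × 10⁻⁴, so Δρ ≈ 0.2862 kg m⁻³.
N² = (g/ρ₀)·Δρ/Δz = g·(Δρ/ρ₀)/Δz = 9.8 × 2.795 × 10⁻⁴ / 106 = 2.5841 × 10⁻⁵ s⁻².
N = √(2.5841 × 10⁻⁵) = 5.0834 × 10⁻³ rad s⁻¹ → T = 2π/N = 1.2360 × 10³ s = 20.600 min ≈ 20.6 min.

20.6 min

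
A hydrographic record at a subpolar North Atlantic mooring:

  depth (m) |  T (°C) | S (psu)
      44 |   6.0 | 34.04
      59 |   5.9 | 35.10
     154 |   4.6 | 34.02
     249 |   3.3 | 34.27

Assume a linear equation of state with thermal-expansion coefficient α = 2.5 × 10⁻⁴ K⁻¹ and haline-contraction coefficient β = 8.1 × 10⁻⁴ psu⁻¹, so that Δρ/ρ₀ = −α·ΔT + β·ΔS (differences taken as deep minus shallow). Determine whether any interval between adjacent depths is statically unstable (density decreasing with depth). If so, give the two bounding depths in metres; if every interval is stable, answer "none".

Evaluate Δρ/ρ₀ = −αΔT + βΔS across each adjacent pair:
  44–59 m: −αΔT+βΔS = −(2.5 × 10⁻⁴)(-0.1)+(8.1 × 10⁻⁴)(+1.06) = 8.8 × 10⁻⁴ → stable
  59–154 m: −αΔT+βΔS = −(2.5 × 10⁻⁴)(-1.3)+(8.1 × 10⁻⁴)(-1.08) = -5.5 × 10⁻⁴ → UNSTABLE
  154–249 m: −αΔT+βΔS = −(2.5 × 10⁻⁴)(-1.3)+(8.1 × 10⁻⁴)(+0.25) = 5.3 × 10⁻⁴ → stable
The 59–154 m interval has Δρ < 0: lighter water underlies denser water.

59–154 m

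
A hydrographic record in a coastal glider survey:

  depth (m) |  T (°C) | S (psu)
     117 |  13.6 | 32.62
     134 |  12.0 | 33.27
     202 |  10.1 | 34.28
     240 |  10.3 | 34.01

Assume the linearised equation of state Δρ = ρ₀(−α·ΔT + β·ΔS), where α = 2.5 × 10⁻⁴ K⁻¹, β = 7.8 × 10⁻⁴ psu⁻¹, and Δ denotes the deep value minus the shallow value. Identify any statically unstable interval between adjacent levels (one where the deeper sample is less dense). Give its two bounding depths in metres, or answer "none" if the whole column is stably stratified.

Evaluate Δρ/ρ₀ = −αΔT + βΔS across each adjacent pair:
  117–134 m: −αΔT+βΔS = −(2.5 × 10⁻⁴)(-1.6)+(7.8 × 10⁻⁴)(+0.65) = 9.1 × 10⁻⁴ → stable
  134–202 m: −αΔT+βΔS = −(2.5 × 10⁻⁴)(-1.9)+(7.8 × 10⁻⁴)(+1.01) = 1.3 × 10⁻³ → stable
  202–240 m: −αΔT+βΔS = −(2.5 × 10⁻⁴)(+0.2)+(7.8 × 10⁻⁴)(-0.27) = -2.6 × 10⁻⁴ → UNSTABLE
The 202–240 m interval has Δρ < 0: lighter water underlies denser water.

202–240 m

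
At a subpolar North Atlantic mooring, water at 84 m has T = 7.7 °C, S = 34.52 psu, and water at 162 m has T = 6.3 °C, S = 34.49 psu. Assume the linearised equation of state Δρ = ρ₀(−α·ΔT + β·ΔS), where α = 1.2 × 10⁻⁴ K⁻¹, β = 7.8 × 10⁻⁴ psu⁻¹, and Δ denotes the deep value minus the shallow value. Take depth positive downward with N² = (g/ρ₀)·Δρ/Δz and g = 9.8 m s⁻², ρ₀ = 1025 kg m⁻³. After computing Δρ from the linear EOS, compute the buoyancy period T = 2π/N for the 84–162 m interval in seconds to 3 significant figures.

ΔT = -1.4 K, ΔS = -0.03 psu (deep − shallow).
Δρ/ρ₀ = −αΔT + βΔS = 1.68 × 10⁻⁴ − 2.34 × 10⁻⁵ = 1.446 × 10⁻⁴, so Δρ ≈ 0.1482 kg m⁻³.
N² = (g/ρ₀)·Δρ/Δz = g·(Δρ/ρ₀)/Δz = 9.8 × 1.446 × 10⁻⁴ / 78 = 1.8168 × 10⁻⁵ s⁻².
N = √(1.8168 × 10⁻⁵) = 4.2624 × 10⁻³ rad s⁻¹ → T = 2π/N = 1.4741 × 10³ s ≈ 1.47 × 10³ s.

1.47 × 10³ s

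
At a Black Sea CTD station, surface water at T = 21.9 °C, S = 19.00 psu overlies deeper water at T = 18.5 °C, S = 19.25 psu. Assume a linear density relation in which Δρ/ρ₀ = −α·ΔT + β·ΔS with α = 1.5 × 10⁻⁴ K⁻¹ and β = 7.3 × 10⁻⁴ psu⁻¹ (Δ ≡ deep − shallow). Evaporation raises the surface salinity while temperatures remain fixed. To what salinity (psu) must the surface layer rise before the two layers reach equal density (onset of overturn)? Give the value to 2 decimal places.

Neutral buoyancy requires −α(T_deep − T_surf) + β(S_deep − S_surf′) = 0.
S_surf′ = S_deep − (α/β)·ΔT = 19.25 − (1.5 × 10⁻⁴/7.3 × 10⁻⁴)·(-3.4) = 19.9486 psu.
Increase required: 19.9486 − 19.00 = 0.9486 psu.

19.95 psu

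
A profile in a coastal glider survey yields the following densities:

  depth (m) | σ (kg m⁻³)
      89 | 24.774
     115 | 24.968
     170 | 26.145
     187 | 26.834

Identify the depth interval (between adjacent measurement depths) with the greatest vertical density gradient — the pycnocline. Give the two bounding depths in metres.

170–187 m

Compute the density gradient over each adjacent pair:
  89–115 m: Δρ/Δz = 0.194/26 = 7.5 × 10⁻³ kg m⁻⁴
  115–170 m: Δρ/Δz = 1.177/55 = 0.021 kg m⁻⁴
  170–187 m: Δρ/Δz = 0.689/17 = 0.041 kg m⁻⁴
The largest gradient is in the 170–187 m interval — the pycnocline.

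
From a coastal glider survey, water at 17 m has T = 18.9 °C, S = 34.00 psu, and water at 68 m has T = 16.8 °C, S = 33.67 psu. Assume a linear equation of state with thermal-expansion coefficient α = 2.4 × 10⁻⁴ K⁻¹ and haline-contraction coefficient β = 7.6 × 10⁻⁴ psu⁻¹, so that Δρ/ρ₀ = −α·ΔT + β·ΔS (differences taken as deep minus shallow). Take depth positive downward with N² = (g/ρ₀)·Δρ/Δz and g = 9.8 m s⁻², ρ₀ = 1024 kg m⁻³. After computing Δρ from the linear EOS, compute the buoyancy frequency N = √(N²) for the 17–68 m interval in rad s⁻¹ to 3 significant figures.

6.98 × 10⁻³ rad s⁻¹

ΔT = -2.1 K, ΔS = -0.33 psu (deep − shallow).
Δρ/ρ₀ = −αΔT + βΔS = 5.04 × 10⁻⁴ − 2.508 × 10⁻⁴ = 2.532 × 10⁻⁴, so Δρ ≈ 0.2593 kg m⁻³.
N² = (g/ρ₀)·Δρ/Δz = g·(Δρ/ρ₀)/Δz = 9.8 × 2.532 × 10⁻⁴ / 51 = 4.8654 × 10⁻⁵ s⁻².
N = √(4.8654 × 10⁻⁵) = 6.9752 × 10⁻³ rad s⁻¹ ≈ 6.98 × 10⁻³ rad s⁻¹.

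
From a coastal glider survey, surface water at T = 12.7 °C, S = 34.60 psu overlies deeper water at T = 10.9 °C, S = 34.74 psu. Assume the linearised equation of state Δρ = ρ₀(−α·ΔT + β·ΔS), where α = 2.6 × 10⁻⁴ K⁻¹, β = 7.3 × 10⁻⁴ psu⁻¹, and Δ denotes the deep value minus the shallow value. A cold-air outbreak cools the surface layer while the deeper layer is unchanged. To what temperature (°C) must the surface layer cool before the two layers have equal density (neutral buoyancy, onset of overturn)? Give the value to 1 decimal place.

10.5 °C

Neutral buoyancy requires Δρ = 0, i.e. −α(T_deep − T_surf′) + β(S_deep − S_surf) = 0.
T_surf′ = T_deep − (β/α)·ΔS = 10.9 − (7.3 × 10⁻⁴/2.6 × 10⁻⁴)·(+0.14) = 10.507 °C.
Cooling required: 12.7 − (10.507) = 2.193 °C.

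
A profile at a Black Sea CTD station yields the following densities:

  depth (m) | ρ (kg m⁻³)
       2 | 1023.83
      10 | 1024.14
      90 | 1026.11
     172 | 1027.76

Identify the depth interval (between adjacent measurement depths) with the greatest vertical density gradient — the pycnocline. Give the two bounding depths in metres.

2–10 m

Compute the density gradient over each adjacent pair:
  2–10 m: Δρ/Δz = 0.31/8 = 0.039 kg m⁻⁴
  10–90 m: Δρ/Δz = 1.97/80 = 0.025 kg m⁻⁴
  90–172 m: Δρ/Δz = 1.65/82 = 0.020 kg m⁻⁴
The largest gradient is in the 2–10 m interval — the pycnocline.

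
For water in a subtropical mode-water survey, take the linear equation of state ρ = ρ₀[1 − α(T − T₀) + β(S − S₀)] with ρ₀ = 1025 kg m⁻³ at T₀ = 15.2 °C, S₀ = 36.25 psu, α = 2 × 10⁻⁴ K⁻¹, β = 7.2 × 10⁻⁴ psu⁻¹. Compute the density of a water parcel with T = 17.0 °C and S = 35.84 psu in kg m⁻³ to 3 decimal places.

1024.328 kg m⁻³

T − T₀ = +1.8 K, S − S₀ = -0.41 psu.
Bracket = 1 − α·(+1.8) + β·(-0.41) = 1 + (-6.552 × 10⁻⁴) = 0.9993448.
ρ = 1025 × 0.9993448 = 1024.328 kg m⁻³.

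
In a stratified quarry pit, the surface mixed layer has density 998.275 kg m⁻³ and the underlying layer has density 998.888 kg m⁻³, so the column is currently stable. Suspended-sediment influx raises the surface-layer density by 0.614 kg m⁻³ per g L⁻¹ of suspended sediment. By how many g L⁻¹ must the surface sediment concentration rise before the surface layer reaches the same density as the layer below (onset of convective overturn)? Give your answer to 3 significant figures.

0.998 g L⁻¹

Density deficit of the surface layer: 998.888 − 998.275 = 0.613 kg m⁻³.
Required change = 0.613 / 0.614 = 0.998 g L⁻¹.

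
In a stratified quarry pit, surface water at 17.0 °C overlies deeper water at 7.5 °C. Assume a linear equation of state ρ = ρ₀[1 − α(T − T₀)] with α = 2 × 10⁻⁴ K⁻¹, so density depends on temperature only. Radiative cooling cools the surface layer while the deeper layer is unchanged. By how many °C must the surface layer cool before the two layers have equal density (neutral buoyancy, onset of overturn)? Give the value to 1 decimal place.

9.5 °C

With temperature the only control, equal density requires T_surf′ = T_deep.
T_surf′ = 7.5 °C.
Cooling required: 17.0 − 7.5 = 9.5 °C.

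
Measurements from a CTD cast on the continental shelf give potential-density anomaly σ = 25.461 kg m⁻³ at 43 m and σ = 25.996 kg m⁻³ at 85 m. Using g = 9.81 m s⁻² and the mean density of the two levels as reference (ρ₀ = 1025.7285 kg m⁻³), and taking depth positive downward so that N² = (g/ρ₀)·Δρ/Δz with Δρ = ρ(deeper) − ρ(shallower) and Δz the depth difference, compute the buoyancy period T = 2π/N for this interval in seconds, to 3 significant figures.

Δρ = 1025.996 − 1025.461 = 0.535 kg m⁻³ over Δz = 85 − 43 = 42 m.
N² = (9.81/1025.7285) × (0.535/42) = 1.2183 × 10⁻⁴ s⁻².
N = √(1.2183 × 10⁻⁴) = 0.011038 rad s⁻¹, so T = 2π/N = 569.23 s ≈ 569 s.

569 s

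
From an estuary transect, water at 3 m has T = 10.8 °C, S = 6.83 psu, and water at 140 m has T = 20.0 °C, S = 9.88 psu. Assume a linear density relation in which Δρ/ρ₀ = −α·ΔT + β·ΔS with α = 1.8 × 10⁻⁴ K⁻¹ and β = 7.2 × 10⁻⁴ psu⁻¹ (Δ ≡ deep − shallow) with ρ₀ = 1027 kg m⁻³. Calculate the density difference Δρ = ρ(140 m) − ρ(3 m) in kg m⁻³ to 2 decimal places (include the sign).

+0.55 kg m⁻³

ΔT = +9.2 K, ΔS = +3.05 psu (deep − shallow).
Δρ/ρ₀ = −(1.8 × 10⁻⁴)(+9.2) + (7.2 × 10⁻⁴)(+3.05) = 5.40 × 10⁻⁴.
Δρ = 1027 × (5.40 × 10⁻⁴) = +0.55 kg m⁻³.
Positive Δρ: denser below, stable.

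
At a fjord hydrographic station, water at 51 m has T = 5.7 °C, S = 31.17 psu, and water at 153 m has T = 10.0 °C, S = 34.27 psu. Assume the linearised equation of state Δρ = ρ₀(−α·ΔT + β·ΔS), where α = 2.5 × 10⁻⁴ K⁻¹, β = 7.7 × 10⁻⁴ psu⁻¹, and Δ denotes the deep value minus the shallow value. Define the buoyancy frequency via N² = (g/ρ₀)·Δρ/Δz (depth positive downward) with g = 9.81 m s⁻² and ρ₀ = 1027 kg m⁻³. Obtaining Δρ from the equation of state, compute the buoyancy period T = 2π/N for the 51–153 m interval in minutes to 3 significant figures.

ΔT = +4.3 K, ΔS = +3.10 psu (deep − shallow).
Δρ/ρ₀ = −αΔT + βΔS = -1.075 × 10⁻³ + 2.387 × 10⁻³ = 1.312 × 10⁻³, so Δρ ≈ 1.347 kg m⁻³.
N² = (g/ρ₀)·Δρ/Δz = g·(Δρ/ρ₀)/Δz = 9.81 × 1.312 × 10⁻³ / 102 = 1.2618 × 10⁻⁴ s⁻².
N = √(1.2618 × 10⁻⁴) = 0.011233 rad s⁻¹ → T = 2π/N = 559.35 s = 9.3225 min ≈ 9.32 min.

9.32 min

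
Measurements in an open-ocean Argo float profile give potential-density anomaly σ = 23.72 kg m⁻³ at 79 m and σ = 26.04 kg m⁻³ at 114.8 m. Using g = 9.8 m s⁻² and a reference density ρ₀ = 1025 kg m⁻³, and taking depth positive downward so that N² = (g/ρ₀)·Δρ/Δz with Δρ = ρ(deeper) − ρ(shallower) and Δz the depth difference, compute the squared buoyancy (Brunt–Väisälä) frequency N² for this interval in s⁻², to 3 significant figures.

6.20 × 10⁻⁴ s⁻²

Δρ = 1026.04 − 1023.72 = 2.32 kg m⁻³ over Δz = 114.8 − 79 = 35.8 m.
N² = (9.8/1025) × (2.32/35.8) = 6.1959 × 10⁻⁴ s⁻² ≈ 6.20 × 10⁻⁴ s⁻².
Since Δρ > 0 the layer is stably stratified.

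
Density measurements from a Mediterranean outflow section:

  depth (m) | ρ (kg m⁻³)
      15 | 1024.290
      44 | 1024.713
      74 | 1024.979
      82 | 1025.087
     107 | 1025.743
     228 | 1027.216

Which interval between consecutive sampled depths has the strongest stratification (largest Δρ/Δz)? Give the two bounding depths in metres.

82–107 m

Compute the density gradient over each adjacent pair:
  15–44 m: Δρ/Δz = 0.423/29 = 0.015 kg m⁻⁴
  44–74 m: Δρ/Δz = 0.266/30 = 8.9 × 10⁻³ kg m⁻⁴
  74–82 m: Δρ/Δz = 0.108/8 = 0.013 kg m⁻⁴
  82–107 m: Δρ/Δz = 0.656/25 = 0.026 kg m⁻⁴
  107–228 m: Δρ/Δz = 1.473/121 = 0.012 kg m⁻⁴
The largest gradient is in the 82–107 m interval — the pycnocline.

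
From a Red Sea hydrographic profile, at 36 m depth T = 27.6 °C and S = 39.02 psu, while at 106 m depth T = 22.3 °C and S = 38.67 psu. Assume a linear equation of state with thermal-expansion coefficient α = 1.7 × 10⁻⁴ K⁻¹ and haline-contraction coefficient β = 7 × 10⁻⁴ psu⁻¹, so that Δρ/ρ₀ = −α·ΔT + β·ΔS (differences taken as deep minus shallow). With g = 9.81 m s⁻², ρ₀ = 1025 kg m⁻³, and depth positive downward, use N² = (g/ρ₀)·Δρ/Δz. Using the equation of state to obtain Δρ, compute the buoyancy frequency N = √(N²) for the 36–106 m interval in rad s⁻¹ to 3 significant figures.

ΔT = -5.3 K, ΔS = -0.35 psu (deep − shallow).
Δρ/ρ₀ = −αΔT + βΔS = 9.01 × 10⁻⁴ − 2.45 × 10⁻⁴ = 6.56 × 10⁻⁴, so Δρ ≈ 0.6724 kg m⁻³.
N² = (g/ρ₀)·Δρ/Δz = g·(Δρ/ρ₀)/Δz = 9.81 × 6.56 × 10⁻⁴ / 70 = 9.1934 × 10⁻⁵ s⁻².
N = √(9.1934 × 10⁻⁵) = 9.5882 × 10⁻³ rad s⁻¹ ≈ 9.59 × 10⁻³ rad s⁻¹.

9.59 × 10⁻³ rad s⁻¹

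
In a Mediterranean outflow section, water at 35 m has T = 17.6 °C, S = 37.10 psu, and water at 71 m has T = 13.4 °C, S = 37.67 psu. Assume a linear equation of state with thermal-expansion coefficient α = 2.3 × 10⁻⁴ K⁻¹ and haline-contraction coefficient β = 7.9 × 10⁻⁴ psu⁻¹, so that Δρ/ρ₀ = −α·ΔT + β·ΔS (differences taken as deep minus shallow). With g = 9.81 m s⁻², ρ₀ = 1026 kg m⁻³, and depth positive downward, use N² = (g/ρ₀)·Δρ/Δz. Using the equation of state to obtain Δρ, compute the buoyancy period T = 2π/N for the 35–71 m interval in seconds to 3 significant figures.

320 s

ΔT = -4.2 K, ΔS = +0.57 psu (deep − shallow).
Δρ/ρ₀ = −αΔT + βΔS = 9.66 × 10⁻⁴ + 4.503 × 10⁻⁴ = 1.4163 × 10⁻³, so Δρ ≈ 1.453 kg m⁻³.
N² = (g/ρ₀)·Δρ/Δz = g·(Δρ/ρ₀)/Δz = 9.81 × 1.4163 × 10⁻³ / 36 = 3.8594 × 10⁻⁴ s⁻².
N = √(3.8594 × 10⁻⁴) = 0.019645 rad s⁻¹ → T = 2π/N = 319.84 s ≈ 320 s.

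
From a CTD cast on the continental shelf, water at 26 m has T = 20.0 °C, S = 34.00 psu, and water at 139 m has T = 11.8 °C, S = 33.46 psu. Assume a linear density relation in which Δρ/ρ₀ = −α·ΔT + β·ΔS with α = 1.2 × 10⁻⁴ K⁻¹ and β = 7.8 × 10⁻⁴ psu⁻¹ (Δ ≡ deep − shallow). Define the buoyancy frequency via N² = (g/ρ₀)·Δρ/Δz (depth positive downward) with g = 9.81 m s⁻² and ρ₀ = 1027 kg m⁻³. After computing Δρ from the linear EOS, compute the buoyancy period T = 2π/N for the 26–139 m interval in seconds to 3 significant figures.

899 s

ΔT = -8.2 K, ΔS = -0.54 psu (deep − shallow).
Δρ/ρ₀ = −αΔT + βΔS = 9.84 × 10⁻⁴ − 4.212 × 10⁻⁴ = 5.628 × 10⁻⁴, so Δρ ≈ 0.5780 kg m⁻³.
N² = (g/ρ₀)·Δρ/Δz = g·(Δρ/ρ₀)/Δz = 9.81 × 5.628 × 10⁻⁴ / 113 = 4.8859 × 10⁻⁵ s⁻².
N = √(4.8859 × 10⁻⁵) = 6.9899 × 10⁻³ rad s⁻¹ → T = 2π/N = 898.89 s ≈ 899 s.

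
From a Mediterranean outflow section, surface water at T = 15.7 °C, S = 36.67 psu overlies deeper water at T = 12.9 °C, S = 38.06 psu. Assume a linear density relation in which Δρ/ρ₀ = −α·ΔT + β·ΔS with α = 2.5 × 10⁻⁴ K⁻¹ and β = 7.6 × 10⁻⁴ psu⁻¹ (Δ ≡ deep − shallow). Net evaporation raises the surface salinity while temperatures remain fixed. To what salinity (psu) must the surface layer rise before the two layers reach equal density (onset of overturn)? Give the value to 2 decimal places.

38.98 psu

Neutral buoyancy requires −α(T_deep − T_surf) + β(S_deep − S_surf′) = 0.
S_surf′ = S_deep − (α/β)·ΔT = 38.06 − (2.5 × 10⁻⁴/7.6 × 10⁻⁴)·(-2.8) = 38.9811 psu.
Increase required: 38.9811 − 36.67 = 2.3111 psu.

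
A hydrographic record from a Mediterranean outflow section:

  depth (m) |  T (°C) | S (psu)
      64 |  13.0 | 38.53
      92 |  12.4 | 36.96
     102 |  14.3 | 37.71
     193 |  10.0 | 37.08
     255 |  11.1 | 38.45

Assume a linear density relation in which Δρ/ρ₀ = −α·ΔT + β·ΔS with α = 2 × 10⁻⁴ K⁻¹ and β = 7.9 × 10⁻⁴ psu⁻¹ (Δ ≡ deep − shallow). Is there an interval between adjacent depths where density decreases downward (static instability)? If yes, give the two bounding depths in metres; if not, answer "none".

Evaluate Δρ/ρ₀ = −αΔT + βΔS across each adjacent pair:
  64–92 m: −αΔT+βΔS = −(2 × 10⁻⁴)(-0.6)+(7.9 × 10⁻⁴)(-1.57) = -1.1 × 10⁻³ → UNSTABLE
  92–102 m: −αΔT+βΔS = −(2 × 10⁻⁴)(+1.9)+(7.9 × 10⁻⁴)(+0.75) = 2.1 × 10⁻⁴ → stable
  102–193 m: −αΔT+βΔS = −(2 × 10⁻⁴)(-4.3)+(7.9 × 10⁻⁴)(-0.63) = 3.6 × 10⁻⁴ → stable
  193–255 m: −αΔT+βΔS = −(2 × 10⁻⁴)(+1.1)+(7.9 × 10⁻⁴)(+1.37) = 8.6 × 10⁻⁴ → stable
The 64–92 m interval has Δρ < 0: lighter water underlies denser water.

64–92 m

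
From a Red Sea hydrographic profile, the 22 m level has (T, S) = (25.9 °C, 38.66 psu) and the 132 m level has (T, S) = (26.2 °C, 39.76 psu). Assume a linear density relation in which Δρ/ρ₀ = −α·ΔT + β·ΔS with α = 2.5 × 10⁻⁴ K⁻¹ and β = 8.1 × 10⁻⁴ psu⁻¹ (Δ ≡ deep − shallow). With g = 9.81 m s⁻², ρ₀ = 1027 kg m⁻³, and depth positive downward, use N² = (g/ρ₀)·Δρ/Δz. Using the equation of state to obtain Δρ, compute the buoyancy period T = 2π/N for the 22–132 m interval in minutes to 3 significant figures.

12.3 min

ΔT = +0.3 K, ΔS = +1.10 psu (deep − shallow).
Δρ/ρ₀ = −αΔT + βΔS = -7.50 × 10⁻⁵ + 8.91 × 10⁻⁴ = 8.16 × 10⁻⁴, so Δρ ≈ 0.8380 kg m⁻³.
N² = (g/ρ₀)·Δρ/Δz = g·(Δρ/ρ₀)/Δz = 9.81 × 8.16 × 10⁻⁴ / 110 = 7.2772 × 10⁻⁵ s⁻².
N = √(7.2772 × 10⁻⁵) = 8.5307 × 10⁻³ rad s⁻¹ → T = 2π/N = 736.54 s = 12.276 min ≈ 12.3 min.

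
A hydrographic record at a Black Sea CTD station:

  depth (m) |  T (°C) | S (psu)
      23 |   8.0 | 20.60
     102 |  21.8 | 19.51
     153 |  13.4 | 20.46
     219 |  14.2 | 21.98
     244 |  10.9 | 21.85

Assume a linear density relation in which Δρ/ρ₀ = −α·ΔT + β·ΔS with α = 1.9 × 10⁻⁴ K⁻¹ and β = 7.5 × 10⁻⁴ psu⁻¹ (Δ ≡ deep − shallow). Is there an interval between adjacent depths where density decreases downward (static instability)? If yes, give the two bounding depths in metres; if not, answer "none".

Evaluate Δρ/ρ₀ = −αΔT + βΔS across each adjacent pair:
  23–102 m: −αΔT+βΔS = −(1.9 × 10⁻⁴)(+13.8)+(7.5 × 10⁻⁴)(-1.09) = -3.4 × 10⁻³ → UNSTABLE
  102–153 m: −αΔT+βΔS = −(1.9 × 10⁻⁴)(-8.4)+(7.5 × 10⁻⁴)(+0.95) = 2.3 × 10⁻³ → stable
  153–219 m: −αΔT+βΔS = −(1.9 × 10⁻⁴)(+0.8)+(7.5 × 10⁻⁴)(+1.52) = 9.9 × 10⁻⁴ → stable
  219–244 m: −αΔT+βΔS = −(1.9 × 10⁻⁴)(-3.3)+(7.5 × 10⁻⁴)(-0.13) = 5.3 × 10⁻⁴ → stable
The 23–102 m interval has Δρ < 0: lighter water underlies denser water.

23–102 m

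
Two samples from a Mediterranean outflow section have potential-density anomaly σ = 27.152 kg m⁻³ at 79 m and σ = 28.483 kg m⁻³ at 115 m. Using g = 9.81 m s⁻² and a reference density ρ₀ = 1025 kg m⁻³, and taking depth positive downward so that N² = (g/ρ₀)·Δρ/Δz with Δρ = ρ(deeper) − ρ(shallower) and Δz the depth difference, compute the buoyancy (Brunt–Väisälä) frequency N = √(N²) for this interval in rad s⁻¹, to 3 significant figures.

0.0188 rad s⁻¹

Δρ = 1028.483 − 1027.152 = 1.331 kg m⁻³ over Δz = 115 − 79 = 36 m.
N² = (9.81/1025) × (1.331/36) = 3.5385 × 10⁻⁴ s⁻².
N = √(3.5385 × 10⁻⁴) = 0.018811 rad s⁻¹ ≈ 0.0188 rad s⁻¹.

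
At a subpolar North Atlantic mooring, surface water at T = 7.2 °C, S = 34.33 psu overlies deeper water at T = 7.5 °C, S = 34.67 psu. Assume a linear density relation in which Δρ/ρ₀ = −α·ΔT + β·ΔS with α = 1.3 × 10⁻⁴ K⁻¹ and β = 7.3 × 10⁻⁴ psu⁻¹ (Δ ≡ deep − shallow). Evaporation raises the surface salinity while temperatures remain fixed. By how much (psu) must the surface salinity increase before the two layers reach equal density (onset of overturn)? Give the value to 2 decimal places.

Neutral buoyancy requires −α(T_deep − T_surf) + β(S_deep − S_surf′) = 0.
S_surf′ = S_deep − (α/β)·ΔT = 34.67 − (1.3 × 10⁻⁴/7.3 × 10⁻⁴)·(+0.3) = 34.6166 psu.
Increase required: 34.6166 − 34.33 = 0.2866 psu.

0.29 psu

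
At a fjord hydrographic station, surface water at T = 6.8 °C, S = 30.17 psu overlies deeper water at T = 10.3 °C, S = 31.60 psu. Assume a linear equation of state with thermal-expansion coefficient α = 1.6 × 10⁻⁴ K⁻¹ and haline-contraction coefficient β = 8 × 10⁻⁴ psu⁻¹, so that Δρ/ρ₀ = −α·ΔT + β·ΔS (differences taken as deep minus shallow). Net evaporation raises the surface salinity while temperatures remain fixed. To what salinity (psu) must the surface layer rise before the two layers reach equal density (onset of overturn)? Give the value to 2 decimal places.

Neutral buoyancy requires −α(T_deep − T_surf) + β(S_deep − S_surf′) = 0.
S_surf′ = S_deep − (α/β)·ΔT = 31.60 − (1.6 × 10⁻⁴/8 × 10⁻⁴)·(+3.5) = 30.9000 psu.
Increase required: 30.9000 − 30.17 = 0.7300 psu.

30.90 psu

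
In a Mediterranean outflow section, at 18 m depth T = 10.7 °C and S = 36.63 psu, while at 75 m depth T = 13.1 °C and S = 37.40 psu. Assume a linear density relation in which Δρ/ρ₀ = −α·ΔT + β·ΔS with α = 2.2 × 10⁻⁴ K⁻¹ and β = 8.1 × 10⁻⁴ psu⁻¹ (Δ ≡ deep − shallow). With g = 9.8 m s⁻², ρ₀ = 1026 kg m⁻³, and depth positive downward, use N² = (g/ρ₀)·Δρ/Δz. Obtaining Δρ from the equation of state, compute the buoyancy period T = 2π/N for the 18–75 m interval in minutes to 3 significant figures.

ΔT = +2.4 K, ΔS = +0.77 psu (deep − shallow).
Δρ/ρ₀ = −αΔT + βΔS = -5.28 × 10⁻⁴ + 6.237 × 10⁻⁴ = 9.57 × 10⁻⁵, so Δρ ≈ 0.09819 kg m⁻³.
N² = (g/ρ₀)·Δρ/Δz = g·(Δρ/ρ₀)/Δz = 9.8 × 9.57 × 10⁻⁵ / 57 = 1.6454 × 10⁻⁵ s⁻².
N = √(1.6454 × 10⁻⁵) = 4.0564 × 10⁻³ rad s⁻¹ → T = 2π/N = 1.5490 × 10³ s = 25.817 min ≈ 25.8 min.

25.8 min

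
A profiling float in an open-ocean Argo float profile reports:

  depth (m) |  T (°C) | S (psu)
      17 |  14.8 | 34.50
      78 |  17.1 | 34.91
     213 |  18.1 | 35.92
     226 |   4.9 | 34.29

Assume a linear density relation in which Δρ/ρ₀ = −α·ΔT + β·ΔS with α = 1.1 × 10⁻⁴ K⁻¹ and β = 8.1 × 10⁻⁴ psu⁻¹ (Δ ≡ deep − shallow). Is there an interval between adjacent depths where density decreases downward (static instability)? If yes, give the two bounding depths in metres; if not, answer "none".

Evaluate Δρ/ρ₀ = −αΔT + βΔS across each adjacent pair:
  17–78 m: −αΔT+βΔS = −(1.1 × 10⁻⁴)(+2.3)+(8.1 × 10⁻⁴)(+0.41) = 7.9 × 10⁻⁵ → stable
  78–213 m: −αΔT+βΔS = −(1.1 × 10⁻⁴)(+1.0)+(8.1 × 10⁻⁴)(+1.01) = 7.1 × 10⁻⁴ → stable
  213–226 m: −αΔT+βΔS = −(1.1 × 10⁻⁴)(-13.2)+(8.1 × 10⁻⁴)(-1.63) = 1.3 × 10⁻⁴ → stable
Every interval has Δρ > 0: the column is stably stratified throughout.

none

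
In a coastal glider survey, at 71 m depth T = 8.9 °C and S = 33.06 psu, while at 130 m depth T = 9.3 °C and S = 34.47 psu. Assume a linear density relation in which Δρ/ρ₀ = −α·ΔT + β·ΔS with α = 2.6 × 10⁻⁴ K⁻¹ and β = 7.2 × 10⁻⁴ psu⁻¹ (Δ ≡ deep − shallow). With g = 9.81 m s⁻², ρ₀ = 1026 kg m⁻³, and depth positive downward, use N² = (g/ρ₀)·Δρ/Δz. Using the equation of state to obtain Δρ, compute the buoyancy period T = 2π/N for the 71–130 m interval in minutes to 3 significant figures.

8.51 min

ΔT = +0.4 K, ΔS = +1.41 psu (deep − shallow).
Δρ/ρ₀ = −αΔT + βΔS = -1.04 × 10⁻⁴ + 1.0152 × 10⁻³ = 9.112 × 10⁻⁴, so Δρ ≈ 0.9349 kg m⁻³.
N² = (g/ρ₀)·Δρ/Δz = g·(Δρ/ρ₀)/Δz = 9.81 × 9.112 × 10⁻⁴ / 59 = 1.5151 × 10⁻⁴ s⁻².
N = √(1.5151 × 10⁻⁴) = 0.012309 rad s⁻¹ → T = 2π/N = 510.45 s = 8.5075 min ≈ 8.51 min.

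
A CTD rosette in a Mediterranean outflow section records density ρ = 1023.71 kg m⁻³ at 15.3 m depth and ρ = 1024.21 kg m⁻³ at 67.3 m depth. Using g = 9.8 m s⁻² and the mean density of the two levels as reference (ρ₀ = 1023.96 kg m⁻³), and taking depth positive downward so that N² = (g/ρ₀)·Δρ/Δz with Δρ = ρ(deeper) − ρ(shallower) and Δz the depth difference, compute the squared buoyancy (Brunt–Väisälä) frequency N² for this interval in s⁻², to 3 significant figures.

Δρ = 1024.21 − 1023.71 = 0.50 kg m⁻³ over Δz = 67.3 − 15.3 = 52 m.
N² = (9.8/1023.96) × (0.50/52) = 9.2026 × 10⁻⁵ s⁻² ≈ 9.20 × 10⁻⁵ s⁻².
N² > 0, so the interval is statically stable.

9.20 × 10⁻⁵ s⁻²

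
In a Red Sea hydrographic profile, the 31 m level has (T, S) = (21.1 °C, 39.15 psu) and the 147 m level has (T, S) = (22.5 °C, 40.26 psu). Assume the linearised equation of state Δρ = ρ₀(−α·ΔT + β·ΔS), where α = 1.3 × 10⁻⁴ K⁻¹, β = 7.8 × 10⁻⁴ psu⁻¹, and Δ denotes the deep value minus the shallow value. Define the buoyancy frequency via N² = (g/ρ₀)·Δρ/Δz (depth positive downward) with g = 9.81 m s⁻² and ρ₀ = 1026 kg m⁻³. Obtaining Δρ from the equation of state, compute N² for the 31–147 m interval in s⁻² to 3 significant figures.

5.78 × 10⁻⁵ s⁻²

ΔT = +1.4 K, ΔS = +1.11 psu (deep − shallow).
Δρ/ρ₀ = −αΔT + βΔS = -1.82 × 10⁻⁴ + 8.658 × 10⁻⁴ = 6.838 × 10⁻⁴, so Δρ ≈ 0.7016 kg m⁻³.
N² = (g/ρ₀)·Δρ/Δz = g·(Δρ/ρ₀)/Δz = 9.81 × 6.838 × 10⁻⁴ / 116 = 5.7828 × 10⁻⁵ s⁻² ≈ 5.78 × 10⁻⁵ s⁻².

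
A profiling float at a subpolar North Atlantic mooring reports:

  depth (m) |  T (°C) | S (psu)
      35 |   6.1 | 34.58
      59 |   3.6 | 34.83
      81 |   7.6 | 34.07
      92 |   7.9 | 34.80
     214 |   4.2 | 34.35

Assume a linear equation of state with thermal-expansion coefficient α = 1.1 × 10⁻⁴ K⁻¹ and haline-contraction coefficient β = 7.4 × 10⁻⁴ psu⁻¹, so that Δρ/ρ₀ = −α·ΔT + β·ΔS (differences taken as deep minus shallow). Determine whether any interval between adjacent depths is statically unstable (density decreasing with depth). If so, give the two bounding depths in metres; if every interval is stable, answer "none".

59–81 m

Evaluate Δρ/ρ₀ = −αΔT + βΔS across each adjacent pair:
  35–59 m: −αΔT+βΔS = −(1.1 × 10⁻⁴)(-2.5)+(7.4 × 10⁻⁴)(+0.25) = 4.6 × 10⁻⁴ → stable
  59–81 m: −αΔT+βΔS = −(1.1 × 10⁻⁴)(+4.0)+(7.4 × 10⁻⁴)(-0.76) = -1.0 × 10⁻³ → UNSTABLE
  81–92 m: −αΔT+βΔS = −(1.1 × 10⁻⁴)(+0.3)+(7.4 × 10⁻⁴)(+0.73) = 5.1 × 10⁻⁴ → stable
  92–214 m: −αΔT+βΔS = −(1.1 × 10⁻⁴)(-3.7)+(7.4 × 10⁻⁴)(-0.45) = 7.4 × 10⁻⁵ → stable
The 59–81 m interval has Δρ < 0: lighter water underlies denser water.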